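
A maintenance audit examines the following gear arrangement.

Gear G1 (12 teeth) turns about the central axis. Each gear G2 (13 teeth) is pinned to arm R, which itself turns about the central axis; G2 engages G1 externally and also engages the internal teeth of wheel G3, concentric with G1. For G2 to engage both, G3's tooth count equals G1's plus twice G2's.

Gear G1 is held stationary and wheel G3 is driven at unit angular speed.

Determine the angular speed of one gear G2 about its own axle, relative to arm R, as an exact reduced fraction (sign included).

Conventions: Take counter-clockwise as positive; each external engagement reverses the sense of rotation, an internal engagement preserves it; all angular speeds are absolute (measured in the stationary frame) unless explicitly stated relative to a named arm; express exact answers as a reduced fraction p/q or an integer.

228/325

topology: planetary set — G1 12T / G2 13T / G3 38T, arm = carrier (Willis)
ring teeth: 12 + 2·13 = 38
12(ω_sun−ω_arm) = −38(ω_ring−ω_arm),  ω_sun = 0, ω_ring = 1
12(0−ω_arm) = −38(1−ω_arm)  ⇒  50·ω_arm = 38  ⇒  ω_arm = 19/25
sun–planet mesh: 12·(0−19/25) = −13·(ω_p−ω_arm)  ⇒  ω_p−ω_arm = 228/325
exact speed ratio = 228/325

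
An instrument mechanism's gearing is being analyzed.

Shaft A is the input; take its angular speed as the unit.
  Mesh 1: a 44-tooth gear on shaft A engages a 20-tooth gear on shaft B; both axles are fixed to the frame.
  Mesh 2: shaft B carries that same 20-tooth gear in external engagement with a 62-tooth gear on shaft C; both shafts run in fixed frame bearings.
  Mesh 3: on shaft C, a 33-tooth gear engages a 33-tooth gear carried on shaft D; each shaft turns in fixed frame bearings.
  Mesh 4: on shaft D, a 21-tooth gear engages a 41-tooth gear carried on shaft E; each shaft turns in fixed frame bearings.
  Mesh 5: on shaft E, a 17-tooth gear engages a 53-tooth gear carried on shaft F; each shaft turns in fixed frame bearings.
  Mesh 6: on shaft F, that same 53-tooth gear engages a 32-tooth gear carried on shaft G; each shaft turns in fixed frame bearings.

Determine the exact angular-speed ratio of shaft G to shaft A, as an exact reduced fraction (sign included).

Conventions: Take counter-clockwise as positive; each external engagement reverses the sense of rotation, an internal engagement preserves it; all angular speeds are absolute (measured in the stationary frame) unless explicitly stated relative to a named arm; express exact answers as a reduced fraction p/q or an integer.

class = fixed-axis compound train [6 meshes; 6 ratios multiply, 6 sense flips]
mesh 1 [44T→20T]: running ratio 11/5, sense −
mesh 2 [20T→62T]: running ratio 22/31, sense +
mesh 3 [33T→33T]: running ratio 22/31, sense −
mesh 4 [21T→41T]: running ratio 462/1271, sense +
mesh 5 [17T→53T]: running ratio 7854/67363, sense −
mesh 6 [53T→32T]: running ratio 3927/20336, sense +
ω_out/ω_in = 3927/20336

3927/20336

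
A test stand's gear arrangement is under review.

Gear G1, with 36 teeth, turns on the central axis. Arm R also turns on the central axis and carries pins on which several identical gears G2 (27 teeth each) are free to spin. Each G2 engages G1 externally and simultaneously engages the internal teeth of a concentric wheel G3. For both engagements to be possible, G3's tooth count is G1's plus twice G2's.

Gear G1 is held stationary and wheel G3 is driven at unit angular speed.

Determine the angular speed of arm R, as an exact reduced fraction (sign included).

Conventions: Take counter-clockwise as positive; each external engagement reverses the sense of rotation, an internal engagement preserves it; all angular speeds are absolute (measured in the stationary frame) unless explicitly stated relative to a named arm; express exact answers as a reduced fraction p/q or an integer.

5/7

topology: planetary set — G1 36T / G2 27T / G3 90T, arm = carrier (Willis)
ring teeth: 36 + 2·27 = 90
36(ω_sun−ω_arm) = −90(ω_ring−ω_arm),  ω_sun = 0, ω_ring = 1
36(0−ω_arm) = −90(1−ω_arm)  ⇒  126·ω_arm = 90  ⇒  ω_arm = 5/7
exact speed ratio = 5/7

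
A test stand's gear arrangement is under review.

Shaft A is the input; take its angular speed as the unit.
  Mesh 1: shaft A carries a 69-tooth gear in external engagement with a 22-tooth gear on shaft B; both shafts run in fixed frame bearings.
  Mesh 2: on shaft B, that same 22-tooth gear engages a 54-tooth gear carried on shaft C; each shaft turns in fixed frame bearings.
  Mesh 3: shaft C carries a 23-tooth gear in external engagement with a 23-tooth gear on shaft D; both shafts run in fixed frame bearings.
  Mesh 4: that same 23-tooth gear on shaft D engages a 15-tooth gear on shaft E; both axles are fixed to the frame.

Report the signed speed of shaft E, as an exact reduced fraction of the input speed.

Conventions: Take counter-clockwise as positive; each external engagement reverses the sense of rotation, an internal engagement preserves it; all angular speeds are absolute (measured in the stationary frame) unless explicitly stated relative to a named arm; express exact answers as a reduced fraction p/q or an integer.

529/270

4-mesh fixed-axis compound train (all bearings frame-fixed)
mesh 1 [69T→22T]: |ω|/ω_in = 1×69/22 = 69/22, sense flips to −
mesh 2 [22T→54T]: |ω|/ω_in = (69/22)×22/54 = 23/18, sense flips to +
mesh 3 [23T→23T]: |ω|/ω_in = (23/18)×23/23 = 23/18, sense flips to −
mesh 4 [23T→15T]: |ω|/ω_in = (23/18)×23/15 = 529/270, sense flips to +
signed output speed (× input speed) = 529/270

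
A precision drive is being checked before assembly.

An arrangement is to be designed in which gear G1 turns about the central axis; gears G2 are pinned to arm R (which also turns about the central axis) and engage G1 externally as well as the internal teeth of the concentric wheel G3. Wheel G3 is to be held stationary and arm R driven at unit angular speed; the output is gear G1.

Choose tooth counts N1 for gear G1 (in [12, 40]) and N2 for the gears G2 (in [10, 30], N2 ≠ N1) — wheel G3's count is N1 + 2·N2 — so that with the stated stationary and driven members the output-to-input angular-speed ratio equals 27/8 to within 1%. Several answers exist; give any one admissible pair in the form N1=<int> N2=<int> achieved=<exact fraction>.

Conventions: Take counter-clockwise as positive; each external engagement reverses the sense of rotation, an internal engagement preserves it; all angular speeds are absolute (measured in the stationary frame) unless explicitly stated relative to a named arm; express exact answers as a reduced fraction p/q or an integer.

planetary set to be sized for 27/8 (Willis relation)
Willis with ω_ring = 0: ω_sun/ω_arm = (N1+N3)/N1; set equal to 27/8  ⇒  N3/N1 = 27/8 − 1 = 19/8
N3 = N1 + 2·N2  ⇒  N2/N1 = (N3/N1 − 1)/2 = (19/8 − 1)/2 = 11/16
smallest multiple with N1 ≥ 12 and N2 ≥ 10: k = 1  ⇒  N1 = 1·16 = 16, N2 = 1·11 = 11 (N1 ≤ 40, N2 ≤ 30, N2 ≠ N1 ✓), N3 = 16 + 2·11 = 38
check: (N1+N3)/N1 with N1 = 16, N3 = 38 gives 27/8; |achieved − target| = 0 ≤ 27/800 ✓

N1=16 N2=11 achieved=27/8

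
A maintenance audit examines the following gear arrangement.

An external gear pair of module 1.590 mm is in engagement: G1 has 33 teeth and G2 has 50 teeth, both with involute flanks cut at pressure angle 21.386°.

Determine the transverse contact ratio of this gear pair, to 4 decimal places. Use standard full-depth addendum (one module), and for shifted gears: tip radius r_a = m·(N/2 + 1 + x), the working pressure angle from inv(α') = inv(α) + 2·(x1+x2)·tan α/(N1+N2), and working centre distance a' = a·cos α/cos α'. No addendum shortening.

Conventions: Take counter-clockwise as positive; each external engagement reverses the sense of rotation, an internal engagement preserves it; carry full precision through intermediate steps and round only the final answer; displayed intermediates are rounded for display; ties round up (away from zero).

topology: single-mesh involute geometry — m = 1.590, 33T/50T pair
base radii: r_b1 = 24.428588, r_b2 = 37.013012
tip radii: r_a1 = 27.825000, r_a2 = 41.340000
no profile shift: α' = α, a' = a
action lengths: √(r_a1²−r_b1²) = 13.321964, √(r_a2²−r_b2²) = 18.412837
base pitch p_b = π·m·cos α = 4.651192
CR = (13.321964 + 18.412837 − 65.985000·sin 21.38600°)/4.651192 = 1.649775
contact ratio ≈ 1.6498

1.6498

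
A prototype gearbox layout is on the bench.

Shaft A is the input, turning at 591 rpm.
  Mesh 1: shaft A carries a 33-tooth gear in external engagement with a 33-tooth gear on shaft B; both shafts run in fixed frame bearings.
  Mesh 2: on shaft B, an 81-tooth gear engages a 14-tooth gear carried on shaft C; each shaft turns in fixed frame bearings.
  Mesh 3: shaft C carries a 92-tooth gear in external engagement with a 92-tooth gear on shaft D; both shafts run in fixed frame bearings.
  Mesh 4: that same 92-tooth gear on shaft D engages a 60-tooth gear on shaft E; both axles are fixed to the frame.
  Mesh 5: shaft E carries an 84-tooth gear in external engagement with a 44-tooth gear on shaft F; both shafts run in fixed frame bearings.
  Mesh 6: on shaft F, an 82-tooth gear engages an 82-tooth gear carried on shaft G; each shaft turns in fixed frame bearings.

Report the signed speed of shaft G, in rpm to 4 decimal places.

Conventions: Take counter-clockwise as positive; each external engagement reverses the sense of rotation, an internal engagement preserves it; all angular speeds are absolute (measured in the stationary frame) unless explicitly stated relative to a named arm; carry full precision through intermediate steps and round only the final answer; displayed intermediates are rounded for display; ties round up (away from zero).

recognized (7 fixed axles, 6 meshes): fixed-axis compound train
mesh 1 [33T→33T]: ω = 591.0000×33/33 = 591.0000 rpm, sense flips to −
mesh 2 [81T→14T]: ω = 591.0000×81/14 = 3419.3571 rpm, sense flips to +
mesh 3 [92T→92T]: ω = 3419.3571×92/92 = 3419.3571 rpm, sense flips to −
mesh 4 [92T→60T]: ω = 3419.3571×92/60 = 5243.0143 rpm, sense flips to +
mesh 5 [84T→44T]: ω = 5243.0143×84/44 = 10009.3909 rpm, sense flips to −
mesh 6 [82T→82T]: ω = 10009.3909×82/82 = 10009.3909 rpm, sense flips to +
signed output speed = +10009.3909 rpm

+10009.3909 rpm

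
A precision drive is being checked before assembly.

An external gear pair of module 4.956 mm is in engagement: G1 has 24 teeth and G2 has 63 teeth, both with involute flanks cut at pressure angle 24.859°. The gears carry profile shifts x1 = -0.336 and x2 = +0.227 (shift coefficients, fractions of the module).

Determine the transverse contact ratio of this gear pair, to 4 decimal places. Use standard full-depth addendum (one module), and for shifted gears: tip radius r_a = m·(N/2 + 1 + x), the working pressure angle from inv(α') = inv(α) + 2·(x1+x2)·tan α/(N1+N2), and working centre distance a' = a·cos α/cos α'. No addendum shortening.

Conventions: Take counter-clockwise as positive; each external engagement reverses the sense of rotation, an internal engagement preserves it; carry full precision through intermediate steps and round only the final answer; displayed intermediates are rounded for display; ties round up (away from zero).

recognized (one external pair, fixed centres): single-mesh tooth geometry, m = 4.956, N1 = 24, N2 = 63
base radii: r_b1 = 53.961626, r_b2 = 141.649268
tip radii: r_a1 = 62.762784, r_a2 = 162.195012
inv(α') = inv(24.859°) + 2·(-0.336+0.227)·tan α/(24+63) = 0.02828271  ⇒  α' = 24.54463°
a' = a·cos α / cos α' = 215.5860·cos 24.859°/cos 24.54463° = 215.042585
action lengths: √(r_a1²−r_b1²) = 32.051677, √(r_a2²−r_b2²) = 79.010802
base pitch p_b = π·m·cos α = 14.127121
CR = (32.051677 + 79.010802 − 215.042585·sin 24.54463°)/14.127121 = 1.538414
contact ratio ≈ 1.5384

1.5384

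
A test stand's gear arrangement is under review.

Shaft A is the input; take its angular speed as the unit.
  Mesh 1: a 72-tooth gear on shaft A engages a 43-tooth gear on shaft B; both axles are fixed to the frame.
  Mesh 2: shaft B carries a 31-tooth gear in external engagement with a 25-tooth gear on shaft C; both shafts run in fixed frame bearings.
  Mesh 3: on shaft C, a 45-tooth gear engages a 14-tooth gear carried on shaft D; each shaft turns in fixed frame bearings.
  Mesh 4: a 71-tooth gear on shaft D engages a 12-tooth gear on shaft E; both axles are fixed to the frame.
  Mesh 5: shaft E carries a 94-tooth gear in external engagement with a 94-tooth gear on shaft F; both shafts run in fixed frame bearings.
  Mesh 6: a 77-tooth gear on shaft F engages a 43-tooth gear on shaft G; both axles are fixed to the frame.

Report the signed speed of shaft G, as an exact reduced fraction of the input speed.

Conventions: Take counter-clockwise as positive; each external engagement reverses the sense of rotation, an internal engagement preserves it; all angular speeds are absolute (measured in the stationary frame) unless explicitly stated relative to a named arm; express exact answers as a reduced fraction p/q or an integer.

6-mesh fixed-axis compound train (all bearings frame-fixed)
mesh 1 [72T→43T]: |ω|/ω_in = 1×72/43 = 72/43, sense flips to −
mesh 2 [31T→25T]: |ω|/ω_in = (72/43)×31/25 = 2232/1075, sense flips to +
mesh 3 [45T→14T]: |ω|/ω_in = (2232/1075)×45/14 = 10044/1505, sense flips to −
mesh 4 [71T→12T]: |ω|/ω_in = (10044/1505)×71/12 = 59427/1505, sense flips to +
mesh 5 [94T→94T]: |ω|/ω_in = (59427/1505)×94/94 = 59427/1505, sense flips to −
mesh 6 [77T→43T]: |ω|/ω_in = (59427/1505)×77/43 = 653697/9245, sense flips to +
signed output speed (× input speed) = 653697/9245

653697/9245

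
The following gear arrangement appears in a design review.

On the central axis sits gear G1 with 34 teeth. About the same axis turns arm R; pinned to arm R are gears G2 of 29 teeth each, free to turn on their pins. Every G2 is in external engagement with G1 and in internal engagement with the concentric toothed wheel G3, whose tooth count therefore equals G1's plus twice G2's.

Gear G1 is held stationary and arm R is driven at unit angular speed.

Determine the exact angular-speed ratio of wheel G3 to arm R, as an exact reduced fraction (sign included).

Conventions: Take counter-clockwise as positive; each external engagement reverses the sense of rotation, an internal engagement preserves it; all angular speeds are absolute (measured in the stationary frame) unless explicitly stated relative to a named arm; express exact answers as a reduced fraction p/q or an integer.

planetary set (34T centre, 29T on arm, 92T internal) — Willis relation
ring teeth: 34 + 2·29 = 92
34(ω_sun−ω_arm) = −92(ω_ring−ω_arm),  ω_sun = 0, ω_arm = 1
ω_ring = 1 − (34/92)(0−1) = 63/46
ω_out/ω_in = 63/46

63/46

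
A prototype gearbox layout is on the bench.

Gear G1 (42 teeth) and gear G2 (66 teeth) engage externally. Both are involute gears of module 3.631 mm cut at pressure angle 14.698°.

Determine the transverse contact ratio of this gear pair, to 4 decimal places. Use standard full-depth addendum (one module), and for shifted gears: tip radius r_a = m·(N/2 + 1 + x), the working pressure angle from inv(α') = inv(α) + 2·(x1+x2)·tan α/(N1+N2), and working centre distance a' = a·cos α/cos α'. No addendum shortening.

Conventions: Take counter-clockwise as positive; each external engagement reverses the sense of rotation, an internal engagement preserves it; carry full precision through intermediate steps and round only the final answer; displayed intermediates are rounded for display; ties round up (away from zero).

2.1250

class = single-mesh tooth geometry [involute pair 42T × 66T, m = 3.631]
base radii: r_b1 = 73.755809, r_b2 = 115.901985
tip radii: r_a1 = 79.882000, r_a2 = 123.454000
no profile shift: α' = α, a' = a
action lengths: √(r_a1²−r_b1²) = 30.679221, √(r_a2²−r_b2²) = 42.516114
base pitch p_b = π·m·cos α = 11.033843
CR = (30.679221 + 42.516114 − 196.074000·sin 14.69800°)/11.033843 = 2.124973
contact ratio ≈ 2.1250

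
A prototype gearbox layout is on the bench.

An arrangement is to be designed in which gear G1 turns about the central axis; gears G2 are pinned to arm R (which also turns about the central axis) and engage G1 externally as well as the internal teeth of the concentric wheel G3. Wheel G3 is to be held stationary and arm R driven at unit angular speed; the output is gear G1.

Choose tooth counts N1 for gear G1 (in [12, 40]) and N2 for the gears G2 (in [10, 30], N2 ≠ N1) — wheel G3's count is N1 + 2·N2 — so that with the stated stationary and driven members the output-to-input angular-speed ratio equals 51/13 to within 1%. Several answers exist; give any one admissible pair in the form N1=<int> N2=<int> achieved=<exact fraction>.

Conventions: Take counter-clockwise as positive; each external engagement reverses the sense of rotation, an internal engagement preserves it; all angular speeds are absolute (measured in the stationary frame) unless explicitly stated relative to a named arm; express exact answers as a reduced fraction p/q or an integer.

N1=26 N2=25 achieved=51/13

planetary set to be sized for 51/13 (Willis relation)
Willis with ω_ring = 0: ω_sun/ω_arm = (N1+N3)/N1; set equal to 51/13  ⇒  N3/N1 = 51/13 − 1 = 38/13
N3 = N1 + 2·N2  ⇒  N2/N1 = (N3/N1 − 1)/2 = (38/13 − 1)/2 = 25/26
smallest multiple with N1 ≥ 12 and N2 ≥ 10: k = 1  ⇒  N1 = 1·26 = 26, N2 = 1·25 = 25 (N1 ≤ 40, N2 ≤ 30, N2 ≠ N1 ✓), N3 = 26 + 2·25 = 76
check: (N1+N3)/N1 with N1 = 26, N3 = 76 gives 51/13; |achieved − target| = 0 ≤ 51/1300 ✓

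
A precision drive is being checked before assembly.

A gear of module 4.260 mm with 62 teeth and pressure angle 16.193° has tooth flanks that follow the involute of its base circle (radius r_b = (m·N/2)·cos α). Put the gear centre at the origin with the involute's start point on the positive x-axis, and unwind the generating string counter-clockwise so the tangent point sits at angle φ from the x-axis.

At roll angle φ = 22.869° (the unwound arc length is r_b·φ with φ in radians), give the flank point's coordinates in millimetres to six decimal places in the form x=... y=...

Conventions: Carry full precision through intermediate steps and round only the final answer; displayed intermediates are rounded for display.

x=136.524144 y=2.645504

topology: single-mesh involute geometry — m = 4.260, N = 62
pitch radius r_p = m·N/2 = 4.260·62/2 = 132.060000
base radius r_b = r_p·cos α = 132.060000·cos 16.193° = 126.820884
roll angle φ = 22.869° = 0.39913935 rad
x = r_b·(cos φ + φ·sin φ) = 136.524144
y = r_b·(sin φ − φ·cos φ) = 2.645504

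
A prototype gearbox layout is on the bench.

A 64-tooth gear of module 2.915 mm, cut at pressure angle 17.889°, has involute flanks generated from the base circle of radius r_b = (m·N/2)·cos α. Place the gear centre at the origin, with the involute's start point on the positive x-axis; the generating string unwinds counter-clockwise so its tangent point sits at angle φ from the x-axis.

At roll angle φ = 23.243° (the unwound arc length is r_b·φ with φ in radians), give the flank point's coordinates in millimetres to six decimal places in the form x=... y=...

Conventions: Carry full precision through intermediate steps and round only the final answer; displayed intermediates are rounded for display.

single-mesh involute tooth geometry (64T wheel at module 2.915)
pitch radius r_p = m·N/2 = 2.915·64/2 = 93.280000
base radius r_b = r_p·cos α = 93.280000·cos 17.889° = 88.770229
roll angle φ = 23.243° = 0.40566688 rad
x = r_b·(cos φ + φ·sin φ) = 95.776721
y = r_b·(sin φ − φ·cos φ) = 1.943081

x=95.776721 y=1.943081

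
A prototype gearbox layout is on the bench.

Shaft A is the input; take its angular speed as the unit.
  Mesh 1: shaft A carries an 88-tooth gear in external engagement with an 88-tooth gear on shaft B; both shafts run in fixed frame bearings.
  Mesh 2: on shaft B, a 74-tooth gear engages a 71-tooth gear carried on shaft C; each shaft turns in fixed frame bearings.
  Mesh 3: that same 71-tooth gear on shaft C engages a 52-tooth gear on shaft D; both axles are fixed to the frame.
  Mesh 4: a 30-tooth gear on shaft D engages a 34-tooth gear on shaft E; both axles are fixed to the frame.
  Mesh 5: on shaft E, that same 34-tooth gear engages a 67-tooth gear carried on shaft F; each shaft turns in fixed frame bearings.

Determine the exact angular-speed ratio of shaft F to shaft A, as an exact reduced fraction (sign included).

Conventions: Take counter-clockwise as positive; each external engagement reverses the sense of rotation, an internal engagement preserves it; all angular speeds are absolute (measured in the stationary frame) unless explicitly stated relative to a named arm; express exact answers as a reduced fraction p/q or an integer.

class = fixed-axis compound train [5 meshes; 5 ratios multiply, 5 sense flips]
mesh 1 [88T→88T]: running ratio 1, sense −
mesh 2 [74T→71T]: running ratio 74/71, sense +
mesh 3 [71T→52T]: running ratio 37/26, sense −
mesh 4 [30T→34T]: running ratio 555/442, sense +
mesh 5 [34T→67T]: running ratio 555/871, sense −
ω_out/ω_in = -555/871

-555/871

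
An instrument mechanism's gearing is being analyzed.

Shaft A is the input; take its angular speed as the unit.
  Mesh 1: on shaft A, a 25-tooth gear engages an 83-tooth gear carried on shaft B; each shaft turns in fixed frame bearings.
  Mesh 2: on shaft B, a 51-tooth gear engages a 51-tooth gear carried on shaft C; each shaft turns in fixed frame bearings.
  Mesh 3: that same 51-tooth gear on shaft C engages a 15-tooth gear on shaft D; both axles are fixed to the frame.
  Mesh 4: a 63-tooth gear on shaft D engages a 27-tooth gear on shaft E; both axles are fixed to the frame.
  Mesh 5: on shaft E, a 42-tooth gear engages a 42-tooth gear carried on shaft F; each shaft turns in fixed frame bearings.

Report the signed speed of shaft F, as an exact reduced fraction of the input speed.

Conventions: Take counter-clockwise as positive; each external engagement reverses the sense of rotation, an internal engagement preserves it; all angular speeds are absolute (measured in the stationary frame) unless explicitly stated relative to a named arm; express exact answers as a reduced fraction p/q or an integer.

-595/249

5-mesh fixed-axis compound train (all bearings frame-fixed)
mesh 1 [25T→83T]: |ω|/ω_in = 1×25/83 = 25/83, sense flips to −
mesh 2 [51T→51T]: |ω|/ω_in = (25/83)×51/51 = 25/83, sense flips to +
mesh 3 [51T→15T]: |ω|/ω_in = (25/83)×51/15 = 85/83, sense flips to −
mesh 4 [63T→27T]: |ω|/ω_in = (85/83)×63/27 = 595/249, sense flips to +
mesh 5 [42T→42T]: |ω|/ω_in = (595/249)×42/42 = 595/249, sense flips to −
signed output speed (× input speed) = -595/249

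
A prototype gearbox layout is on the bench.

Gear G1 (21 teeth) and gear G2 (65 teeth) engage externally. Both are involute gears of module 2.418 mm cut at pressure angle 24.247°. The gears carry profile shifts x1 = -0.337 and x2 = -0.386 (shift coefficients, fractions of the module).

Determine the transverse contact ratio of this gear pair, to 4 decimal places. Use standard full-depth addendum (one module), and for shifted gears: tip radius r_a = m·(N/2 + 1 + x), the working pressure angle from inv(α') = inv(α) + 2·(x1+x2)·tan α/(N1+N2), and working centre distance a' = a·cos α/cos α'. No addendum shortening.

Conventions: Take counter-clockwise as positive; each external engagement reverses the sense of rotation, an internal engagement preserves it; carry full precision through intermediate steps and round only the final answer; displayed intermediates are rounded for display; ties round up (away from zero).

1.6741

class = single-mesh tooth geometry [involute pair 21T × 65T, m = 2.418]
base radii: r_b1 = 23.149272, r_b2 = 71.652510
tip radii: r_a1 = 26.992134, r_a2 = 80.069652
inv(α') = inv(24.247°) + 2·(-0.337-0.386)·tan α/(21+65) = 0.01964111  ⇒  α' = 21.85408°
a' = a·cos α / cos α' = 103.9740·cos 24.247°/cos 21.85408° = 102.142250
action lengths: √(r_a1²−r_b1²) = 13.881156, √(r_a2²−r_b2²) = 35.736074
base pitch p_b = π·m·cos α = 6.926246
CR = (13.881156 + 35.736074 − 102.142250·sin 21.85408°)/6.926246 = 1.674122
contact ratio ≈ 1.6741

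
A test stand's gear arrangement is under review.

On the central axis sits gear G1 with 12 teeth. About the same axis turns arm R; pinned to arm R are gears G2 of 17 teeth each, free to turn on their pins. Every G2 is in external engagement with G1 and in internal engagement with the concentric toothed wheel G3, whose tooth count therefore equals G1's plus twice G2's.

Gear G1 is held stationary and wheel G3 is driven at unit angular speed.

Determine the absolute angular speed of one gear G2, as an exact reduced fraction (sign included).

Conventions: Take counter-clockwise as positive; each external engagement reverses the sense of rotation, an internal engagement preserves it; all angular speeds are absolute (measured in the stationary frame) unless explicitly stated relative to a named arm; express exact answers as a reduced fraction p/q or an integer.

recognized (axles ride arm R): planetary set, 12/17/46 teeth
ring teeth: 12 + 2·17 = 46
12(ω_sun−ω_arm) = −46(ω_ring−ω_arm),  ω_sun = 0, ω_ring = 1
12(0−ω_arm) = −46(1−ω_arm)  ⇒  58·ω_arm = 46  ⇒  ω_arm = 23/29
sun–planet mesh: 12·(0−23/29) = −17·(ω_p−ω_arm)  ⇒  ω_p−ω_arm = 276/493
ω_p = 23/29 + 276/493 = 23/17
exact speed ratio = 23/17

23/17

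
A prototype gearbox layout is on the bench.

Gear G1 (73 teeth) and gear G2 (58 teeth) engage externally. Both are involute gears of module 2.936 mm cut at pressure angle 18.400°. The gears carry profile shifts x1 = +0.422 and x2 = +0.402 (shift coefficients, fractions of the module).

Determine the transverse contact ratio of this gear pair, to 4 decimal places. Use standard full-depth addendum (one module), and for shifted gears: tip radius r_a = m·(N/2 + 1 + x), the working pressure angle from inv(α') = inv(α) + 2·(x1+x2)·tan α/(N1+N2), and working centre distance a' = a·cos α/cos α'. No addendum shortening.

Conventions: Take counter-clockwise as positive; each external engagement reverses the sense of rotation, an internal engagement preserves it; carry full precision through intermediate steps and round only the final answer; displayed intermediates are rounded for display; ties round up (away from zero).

1.7894

single-mesh involute tooth geometry (73T engaging 58T at module 2.936)
base radii: r_b1 = 101.685349, r_b2 = 80.791099
tip radii: r_a1 = 111.338992, r_a2 = 89.260272
inv(α') = inv(18.400°) + 2·(+0.422+0.402)·tan α/(73+58) = 0.01570000  ⇒  α' = 20.33786°
a' = a·cos α / cos α' = 192.3080·cos 18.400°/cos 20.33786° = 194.608442
action lengths: √(r_a1²−r_b1²) = 45.348219, √(r_a2²−r_b2²) = 37.949894
base pitch p_b = π·m·cos α = 8.752163
CR = (45.348219 + 37.949894 − 194.608442·sin 20.33786°)/8.752163 = 1.789376
contact ratio ≈ 1.7894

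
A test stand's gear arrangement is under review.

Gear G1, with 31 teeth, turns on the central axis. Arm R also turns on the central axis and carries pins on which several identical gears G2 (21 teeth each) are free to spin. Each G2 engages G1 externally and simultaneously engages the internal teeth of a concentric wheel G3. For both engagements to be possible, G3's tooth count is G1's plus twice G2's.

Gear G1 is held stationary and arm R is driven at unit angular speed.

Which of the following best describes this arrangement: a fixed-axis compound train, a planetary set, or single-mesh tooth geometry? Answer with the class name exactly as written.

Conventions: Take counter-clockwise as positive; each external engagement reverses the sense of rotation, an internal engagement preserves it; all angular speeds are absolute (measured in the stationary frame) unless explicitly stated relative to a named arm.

planetary set

class = planetary set [G3 = 31+2·21 = 73; Willis about the carrier]
classification: planetary set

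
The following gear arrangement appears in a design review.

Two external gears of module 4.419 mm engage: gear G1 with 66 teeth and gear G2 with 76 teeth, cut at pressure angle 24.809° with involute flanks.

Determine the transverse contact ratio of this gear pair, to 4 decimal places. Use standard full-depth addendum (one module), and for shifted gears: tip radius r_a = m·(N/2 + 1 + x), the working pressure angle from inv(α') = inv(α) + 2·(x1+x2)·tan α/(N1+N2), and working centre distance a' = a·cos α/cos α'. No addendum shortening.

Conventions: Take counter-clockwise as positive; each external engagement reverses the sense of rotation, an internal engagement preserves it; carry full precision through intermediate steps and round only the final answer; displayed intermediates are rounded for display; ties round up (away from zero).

class = single-mesh tooth geometry [involute pair 66T × 76T, m = 4.419]
base radii: r_b1 = 132.368857, r_b2 = 152.424744
tip radii: r_a1 = 150.246000, r_a2 = 172.341000
no profile shift: α' = α, a' = a
action lengths: √(r_a1²−r_b1²) = 71.079859, √(r_a2²−r_b2²) = 80.424609
base pitch p_b = π·m·cos α = 12.601486
CR = (71.079859 + 80.424609 − 313.749000·sin 24.80900°)/12.601486 = 1.575771
contact ratio ≈ 1.5758

1.5758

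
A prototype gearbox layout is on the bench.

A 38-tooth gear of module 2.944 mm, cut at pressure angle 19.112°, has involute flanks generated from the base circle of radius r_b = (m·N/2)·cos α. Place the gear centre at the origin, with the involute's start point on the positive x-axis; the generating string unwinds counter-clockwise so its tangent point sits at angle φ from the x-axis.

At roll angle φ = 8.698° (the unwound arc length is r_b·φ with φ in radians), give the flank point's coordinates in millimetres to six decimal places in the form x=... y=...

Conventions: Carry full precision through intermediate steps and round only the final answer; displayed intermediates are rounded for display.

topology: single-mesh involute geometry — m = 2.944, N = 38
pitch radius r_p = m·N/2 = 2.944·38/2 = 55.936000
base radius r_b = r_p·cos α = 55.936000·cos 19.112° = 52.852828
roll angle φ = 8.698° = 0.15180874 rad
x = r_b·(cos φ + φ·sin φ) = 53.458344
y = r_b·(sin φ − φ·cos φ) = 0.061494

x=53.458344 y=0.061494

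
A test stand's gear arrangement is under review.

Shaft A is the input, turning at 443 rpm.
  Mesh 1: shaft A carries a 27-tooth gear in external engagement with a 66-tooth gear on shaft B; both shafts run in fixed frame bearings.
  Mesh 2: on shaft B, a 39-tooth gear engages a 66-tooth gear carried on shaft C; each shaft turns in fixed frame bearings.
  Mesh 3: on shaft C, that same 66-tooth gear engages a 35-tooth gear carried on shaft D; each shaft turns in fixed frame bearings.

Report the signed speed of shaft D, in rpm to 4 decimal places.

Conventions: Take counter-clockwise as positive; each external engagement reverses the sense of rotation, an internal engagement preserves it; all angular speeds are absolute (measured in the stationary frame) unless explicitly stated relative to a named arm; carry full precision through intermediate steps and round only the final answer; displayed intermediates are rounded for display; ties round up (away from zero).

topology: fixed-axis compound train — 3 meshes, A→D
mesh 1 [27T→66T]: ω = 443.0000×27/66 = 181.2273 rpm, sense flips to −
mesh 2 [39T→66T]: ω = 181.2273×39/66 = 107.0888 rpm, sense flips to +
mesh 3 [66T→35T]: ω = 107.0888×66/35 = 201.9390 rpm, sense flips to −
signed output speed = -201.9390 rpm

-201.9390 rpm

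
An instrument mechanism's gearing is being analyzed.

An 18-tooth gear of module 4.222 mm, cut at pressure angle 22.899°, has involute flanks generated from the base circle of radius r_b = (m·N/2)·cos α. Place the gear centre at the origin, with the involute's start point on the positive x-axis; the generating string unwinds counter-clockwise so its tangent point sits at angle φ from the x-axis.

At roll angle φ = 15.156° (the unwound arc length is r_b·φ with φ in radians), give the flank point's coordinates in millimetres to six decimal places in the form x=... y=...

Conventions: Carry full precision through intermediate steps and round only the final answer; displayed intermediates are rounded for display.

topology: single-mesh involute geometry — m = 4.222, N = 18
pitch radius r_p = m·N/2 = 4.222·18/2 = 37.998000
base radius r_b = r_p·cos α = 37.998000·cos 22.899° = 35.003461
roll angle φ = 15.156° = 0.26452210 rad
x = r_b·(cos φ + φ·sin φ) = 36.206752
y = r_b·(sin φ − φ·cos φ) = 0.214454

x=36.206752 y=0.214454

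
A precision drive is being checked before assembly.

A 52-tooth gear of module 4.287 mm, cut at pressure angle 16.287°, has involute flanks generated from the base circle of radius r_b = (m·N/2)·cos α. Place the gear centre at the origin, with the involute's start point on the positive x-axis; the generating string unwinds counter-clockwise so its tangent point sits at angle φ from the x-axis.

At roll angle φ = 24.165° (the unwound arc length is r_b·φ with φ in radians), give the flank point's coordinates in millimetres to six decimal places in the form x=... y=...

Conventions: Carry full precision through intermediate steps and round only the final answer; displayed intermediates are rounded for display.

x=116.085536 y=2.628240

class = single-mesh tooth geometry [base-circle involute, m = 4.287, 52T]
pitch radius r_p = m·N/2 = 4.287·52/2 = 111.462000
base radius r_b = r_p·cos α = 111.462000·cos 16.287° = 106.988913
roll angle φ = 24.165° = 0.42175881 rad
x = r_b·(cos φ + φ·sin φ) = 116.085536
y = r_b·(sin φ − φ·cos φ) = 2.628240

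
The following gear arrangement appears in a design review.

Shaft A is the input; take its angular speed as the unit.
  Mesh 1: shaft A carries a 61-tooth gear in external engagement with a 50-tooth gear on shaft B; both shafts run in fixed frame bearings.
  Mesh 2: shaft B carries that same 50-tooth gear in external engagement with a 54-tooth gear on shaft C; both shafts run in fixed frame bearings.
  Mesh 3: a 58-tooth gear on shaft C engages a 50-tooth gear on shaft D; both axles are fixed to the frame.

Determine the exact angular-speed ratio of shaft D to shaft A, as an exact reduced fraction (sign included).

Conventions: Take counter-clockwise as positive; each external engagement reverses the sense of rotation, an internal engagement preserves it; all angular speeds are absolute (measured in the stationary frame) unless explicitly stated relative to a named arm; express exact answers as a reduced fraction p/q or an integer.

-1769/1350

class = fixed-axis compound train [3 meshes; 3 ratios multiply, 3 sense flips]
mesh 1 [61T→50T]: running ratio 61/50, sense −
mesh 2 [50T→54T]: running ratio 61/54, sense +
mesh 3 [58T→50T]: running ratio 1769/1350, sense −
ω_out/ω_in = -1769/1350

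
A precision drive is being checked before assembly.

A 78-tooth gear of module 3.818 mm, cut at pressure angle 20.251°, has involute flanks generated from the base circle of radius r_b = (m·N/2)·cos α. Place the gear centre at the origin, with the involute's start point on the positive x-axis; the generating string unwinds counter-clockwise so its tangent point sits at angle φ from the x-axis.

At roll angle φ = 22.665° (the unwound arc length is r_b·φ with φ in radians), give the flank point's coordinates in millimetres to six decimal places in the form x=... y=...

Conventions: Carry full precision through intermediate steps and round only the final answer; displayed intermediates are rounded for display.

class = single-mesh tooth geometry [base-circle involute, m = 3.818, 78T]
pitch radius r_p = m·N/2 = 3.818·78/2 = 148.902000
base radius r_b = r_p·cos α = 148.902000·cos 20.251° = 139.697667
roll angle φ = 22.665° = 0.39557887 rad
x = r_b·(cos φ + φ·sin φ) = 150.203906
y = r_b·(sin φ − φ·cos φ) = 2.837631

x=150.203906 y=2.837631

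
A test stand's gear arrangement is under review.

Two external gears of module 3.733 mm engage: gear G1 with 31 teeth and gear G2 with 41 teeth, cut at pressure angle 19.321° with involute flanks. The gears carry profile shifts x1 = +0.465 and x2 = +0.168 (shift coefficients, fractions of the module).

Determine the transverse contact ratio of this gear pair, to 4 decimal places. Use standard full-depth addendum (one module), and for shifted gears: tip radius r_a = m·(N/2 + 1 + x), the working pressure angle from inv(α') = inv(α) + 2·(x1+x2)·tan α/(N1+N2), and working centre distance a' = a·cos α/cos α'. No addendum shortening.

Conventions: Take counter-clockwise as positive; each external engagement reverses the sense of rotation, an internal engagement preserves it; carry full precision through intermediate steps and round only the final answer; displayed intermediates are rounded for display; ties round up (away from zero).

recognized (one external pair, fixed centres): single-mesh tooth geometry, m = 3.733, N1 = 31, N2 = 41
base radii: r_b1 = 54.602726, r_b2 = 72.216508
tip radii: r_a1 = 63.330345, r_a2 = 80.886644
inv(α') = inv(19.321°) + 2·(+0.465+0.168)·tan α/(31+41) = 0.01955631  ⇒  α' = 21.82383°
a' = a·cos α / cos α' = 134.3880·cos 19.321°/cos 21.82383° = 136.609890
action lengths: √(r_a1²−r_b1²) = 32.082315, √(r_a2²−r_b2²) = 36.433846
base pitch p_b = π·m·cos α = 11.067066
CR = (32.082315 + 36.433846 − 136.609890·sin 21.82383°)/11.067066 = 1.602131
contact ratio ≈ 1.6021

1.6021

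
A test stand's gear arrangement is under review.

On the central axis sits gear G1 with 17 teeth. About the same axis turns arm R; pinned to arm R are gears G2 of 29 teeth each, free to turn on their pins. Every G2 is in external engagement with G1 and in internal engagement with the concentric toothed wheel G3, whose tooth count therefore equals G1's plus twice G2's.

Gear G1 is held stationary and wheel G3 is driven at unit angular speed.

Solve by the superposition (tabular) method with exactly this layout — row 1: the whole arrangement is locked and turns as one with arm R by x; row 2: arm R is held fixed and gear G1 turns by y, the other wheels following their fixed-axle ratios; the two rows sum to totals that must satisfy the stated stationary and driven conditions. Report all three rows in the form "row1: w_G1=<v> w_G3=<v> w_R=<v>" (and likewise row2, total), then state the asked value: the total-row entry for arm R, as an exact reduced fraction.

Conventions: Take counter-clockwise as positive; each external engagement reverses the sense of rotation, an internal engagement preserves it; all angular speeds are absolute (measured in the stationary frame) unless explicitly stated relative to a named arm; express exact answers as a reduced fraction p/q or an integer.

planetary set (17T centre, 29T on arm, 75T internal) — Willis relation
row 1: whole set turns with the arm by x
row 2 — arm fixed, fixed-axis ratios: sun y, ring −(17/75)·y, arm 0
boundary: total ω_sun = x + y = 0 and total ω_ring = x − (17/75)·y = 1  ⇒  y = -75/92, x = 75/92
row 2 ring = −(17/75)·(-75/92) = 17/92
totals (row 1 + row 2): sun 75/92 + (-75/92) = 0, ring 75/92 + 17/92 = 1, arm 75/92 + 0 = 75/92
asked cell (total, arm) = 75/92

row1: w_G1=75/92 w_G3=75/92 w_R=75/92
row2: w_G1=-75/92 w_G3=17/92 w_R=0
total: w_G1=0 w_G3=1 w_R=75/92
asked value: 75/92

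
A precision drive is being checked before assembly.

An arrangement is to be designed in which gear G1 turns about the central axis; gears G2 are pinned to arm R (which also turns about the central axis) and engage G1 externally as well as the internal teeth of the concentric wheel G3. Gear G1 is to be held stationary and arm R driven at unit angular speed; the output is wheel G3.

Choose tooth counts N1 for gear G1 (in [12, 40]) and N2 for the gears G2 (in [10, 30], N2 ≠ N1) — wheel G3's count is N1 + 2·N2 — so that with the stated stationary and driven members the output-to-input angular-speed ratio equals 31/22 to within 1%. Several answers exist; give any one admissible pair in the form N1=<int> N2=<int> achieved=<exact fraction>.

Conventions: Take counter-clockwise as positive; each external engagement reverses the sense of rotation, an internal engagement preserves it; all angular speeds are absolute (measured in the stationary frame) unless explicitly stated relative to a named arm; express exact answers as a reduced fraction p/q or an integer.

topology: planetary set — design target 31/22, arm = carrier (Willis)
Willis with ω_sun = 0: ω_ring/ω_arm = (N1+N3)/N3; set equal to 31/22  ⇒  N3/N1 = 1/(31/22 − 1) = 22/9
N3 = N1 + 2·N2  ⇒  N2/N1 = (N3/N1 − 1)/2 = (22/9 − 1)/2 = 13/18
smallest multiple with N1 ≥ 12 and N2 ≥ 10: k = 1  ⇒  N1 = 1·18 = 18, N2 = 1·13 = 13 (N1 ≤ 40, N2 ≤ 30, N2 ≠ N1 ✓), N3 = 18 + 2·13 = 44
check: (N1+N3)/N3 with N1 = 18, N3 = 44 gives 31/22; |achieved − target| = 0 ≤ 31/2200 ✓

N1=18 N2=13 achieved=31/22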